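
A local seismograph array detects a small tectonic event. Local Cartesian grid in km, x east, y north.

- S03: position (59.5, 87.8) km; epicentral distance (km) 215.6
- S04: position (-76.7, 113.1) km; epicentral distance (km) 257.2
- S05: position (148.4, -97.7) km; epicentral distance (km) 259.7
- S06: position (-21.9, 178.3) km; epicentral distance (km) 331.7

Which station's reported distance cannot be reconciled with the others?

Solve using three stations at a time. Using S04, S05, S06 (subtract circle equations pairwise → linear system) gives (x, y) ≈ (-107.3, -142.0).
Distances from that point to each station vs reported:
  S03: calculated 284.0 vs reported 215.6 → residual 68.4 km
  S04: calculated 257.0 vs reported 257.2 → residual 0.2 km
  S05: calculated 259.5 vs reported 259.7 → residual 0.2 km
  S06: calculated 331.5 vs reported 331.7 → residual 0.2 km
S04, S05, S06 are mutually consistent (residuals ≈ 0); S03 is off by 68.4 km.

S03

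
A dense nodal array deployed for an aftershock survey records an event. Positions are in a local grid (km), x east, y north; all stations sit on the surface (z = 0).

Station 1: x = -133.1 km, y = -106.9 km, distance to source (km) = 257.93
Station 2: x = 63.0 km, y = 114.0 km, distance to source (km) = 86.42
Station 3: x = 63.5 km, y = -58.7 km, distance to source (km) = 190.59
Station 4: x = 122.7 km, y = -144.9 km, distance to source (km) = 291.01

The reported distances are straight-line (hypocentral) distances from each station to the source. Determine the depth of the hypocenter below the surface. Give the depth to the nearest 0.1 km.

depth ≈ 52.6 km

Each station gives a sphere (x−x_i)² + (y−y_i)² + z² = d_i² (stations at z=0).
Subtracting the Station 1 sphere from Station 2 and Station 3: z² cancels, leaving linear equations in x and y:
392.2 x + 441.8 y = 46881.25
393.2 x + 96.4 y = 8538.06
Solving: x ≈ -5.498, y ≈ 110.995 km (keep extra digits for the depth step; rounded: -5.5, 111.0).
Then from the Station 1 sphere: z² = 257.93² − (x + 133.1)² − (y + 106.9)² with x = -5.498, y = 110.995, so z ≈ 52.606 ≈ 52.6 km.
Check against Station 4 (with the unrounded solution): distance 291.01 ≈ 291.01 km. ✓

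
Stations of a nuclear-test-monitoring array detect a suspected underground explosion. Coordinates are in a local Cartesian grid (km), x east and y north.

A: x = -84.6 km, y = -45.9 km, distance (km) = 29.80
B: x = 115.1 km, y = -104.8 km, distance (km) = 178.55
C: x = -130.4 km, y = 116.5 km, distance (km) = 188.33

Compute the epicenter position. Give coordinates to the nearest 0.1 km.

x ≈ -56.9 km, y ≈ -56.9 km

Circle about each station: (x + 84.6)² + (y + 45.9)² = 29.80²; (x − 115.1)² + (y + 104.8)² = 178.55²; (x + 130.4)² + (y − 116.5)² = 188.33².
Subtracting pairs of circle equations eliminates x²+y² and gives linear equations (the radical axes):
399.4 x − 117.8 y = -16024.98
-91.6 x + 324.8 y = -13267.71
Solving the 2×2 system: x ≈ -56.9, y ≈ -56.9 km.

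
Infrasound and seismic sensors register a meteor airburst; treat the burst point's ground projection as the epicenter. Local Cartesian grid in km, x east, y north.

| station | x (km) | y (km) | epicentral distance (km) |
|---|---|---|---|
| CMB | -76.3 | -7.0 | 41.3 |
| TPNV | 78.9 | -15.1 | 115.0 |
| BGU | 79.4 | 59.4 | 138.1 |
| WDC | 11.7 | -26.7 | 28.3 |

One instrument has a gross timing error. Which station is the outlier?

Solve using three stations at a time. Using CMB, TPNV, BGU (subtract circle equations pairwise → linear system) gives (x, y) ≈ (-36.1, -16.3).
Distances from that point to each station vs reported:
  CMB: calculated 41.3 vs reported 41.3 → residual 0.0 km
  TPNV: calculated 115.0 vs reported 115.0 → residual 0.0 km
  BGU: calculated 138.1 vs reported 138.1 → residual 0.0 km
  WDC: calculated 48.9 vs reported 28.3 → residual 20.6 km
CMB, TPNV, BGU are mutually consistent (residuals ≈ 0); WDC is off by 20.6 km.

WDC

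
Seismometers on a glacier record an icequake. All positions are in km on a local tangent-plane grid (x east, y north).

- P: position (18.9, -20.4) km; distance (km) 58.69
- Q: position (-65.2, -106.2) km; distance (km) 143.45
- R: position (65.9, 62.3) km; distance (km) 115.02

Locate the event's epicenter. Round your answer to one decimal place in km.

x ≈ 67.9 km, y ≈ -52.7 km

Circle about each station: (x − 18.9)² + (y + 20.4)² = 58.69²; (x + 65.2)² + (y + 106.2)² = 143.45²; (x − 65.9)² + (y − 62.3)² = 115.02².
Subtracting the P equation from the Q and R equations removes the quadratic terms:
-168.2 x − 171.6 y = -2377.28
94.0 x + 165.4 y = -2334.35
Solving the 2×2 system: x ≈ 67.9, y ≈ -52.7 km.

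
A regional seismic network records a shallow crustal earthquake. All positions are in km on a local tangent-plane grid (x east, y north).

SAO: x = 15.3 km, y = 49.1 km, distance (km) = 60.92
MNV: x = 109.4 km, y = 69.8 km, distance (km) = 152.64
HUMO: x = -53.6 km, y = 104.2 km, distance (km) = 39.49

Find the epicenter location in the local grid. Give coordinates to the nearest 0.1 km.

Circle about each station: (x − 15.3)² + (y − 49.1)² = 60.92²; (x − 109.4)² + (y − 69.8)² = 152.64²; (x + 53.6)² + (y − 104.2)² = 39.49².
Subtracting the SAO equation from the MNV and HUMO equations removes the quadratic terms:
188.2 x + 41.4 y = -5392.22
-137.8 x + 110.2 y = 13237.49
Solving the 2×2 system: x ≈ -43.2, y ≈ 66.1 km.

(-43.2, 66.1)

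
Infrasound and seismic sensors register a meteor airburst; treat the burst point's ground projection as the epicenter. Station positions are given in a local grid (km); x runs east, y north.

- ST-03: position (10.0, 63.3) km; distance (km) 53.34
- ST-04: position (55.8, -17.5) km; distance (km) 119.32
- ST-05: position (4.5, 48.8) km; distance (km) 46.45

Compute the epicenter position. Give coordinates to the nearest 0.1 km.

x ≈ -41.9 km, y ≈ 51.0 km

Circle about each station: (x − 10.0)² + (y − 63.3)² = 53.34²; (x − 55.8)² + (y + 17.5)² = 119.32²; (x − 4.5)² + (y − 48.8)² = 46.45².
Subtracting the ST-03 equation from the ST-04 and ST-05 equations removes the quadratic terms:
91.6 x − 161.6 y = -12079.11
-11.0 x − 29.0 y = -1017.65
Solving the 2×2 system: x ≈ -41.9, y ≈ 51.0 km.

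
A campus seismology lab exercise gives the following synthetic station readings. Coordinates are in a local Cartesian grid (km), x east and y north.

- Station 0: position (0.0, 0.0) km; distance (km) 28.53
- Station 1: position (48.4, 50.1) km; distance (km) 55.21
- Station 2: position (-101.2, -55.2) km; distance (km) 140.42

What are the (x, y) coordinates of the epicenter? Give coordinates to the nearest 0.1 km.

Circle about each station: x² + y² = 28.53²; (x − 48.4)² + (y − 50.1)² = 55.21²; (x + 101.2)² + (y + 55.2)² = 140.42².
Subtracting the Station 0 equation from the Station 1 and Station 2 equations removes the quadratic terms:
96.8 x + 100.2 y = 2618.39
-202.4 x − 110.4 y = -5615.34
Solving the 2×2 system: x ≈ 28.5, y ≈ -1.4 km.
Check against Station 0 (with the unrounded x, y): √(x²+y²) = 28.55 ≈ 28.53 km. ✓

(28.5, -1.4)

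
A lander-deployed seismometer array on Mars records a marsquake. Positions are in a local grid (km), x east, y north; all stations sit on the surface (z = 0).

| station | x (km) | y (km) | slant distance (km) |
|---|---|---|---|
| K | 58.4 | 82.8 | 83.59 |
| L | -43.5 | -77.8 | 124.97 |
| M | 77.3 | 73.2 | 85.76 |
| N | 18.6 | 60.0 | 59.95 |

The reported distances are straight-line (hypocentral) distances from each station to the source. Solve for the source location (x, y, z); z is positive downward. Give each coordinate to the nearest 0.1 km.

Each station gives a sphere (x−x_i)² + (y−y_i)² + z² = d_i² (stations at z=0).
Subtracting the K sphere from L and M: z² cancels, leaving linear equations in x and y:
-203.8 x − 321.2 y = -10951.52
37.8 x − 19.2 y = 699.64
Solving: x ≈ 27.095, y ≈ 16.904 km (keep extra digits for the depth step; rounded: 27.1, 16.9).
Then from the K sphere: z² = 83.59² − (x − 58.4)² − (y − 82.8)² with x = 27.095, y = 16.904, so z ≈ 40.804 ≈ 40.8 km.
Check against N (with the unrounded solution): distance 59.95 ≈ 59.95 km. ✓

(27.1, 16.9, 40.8)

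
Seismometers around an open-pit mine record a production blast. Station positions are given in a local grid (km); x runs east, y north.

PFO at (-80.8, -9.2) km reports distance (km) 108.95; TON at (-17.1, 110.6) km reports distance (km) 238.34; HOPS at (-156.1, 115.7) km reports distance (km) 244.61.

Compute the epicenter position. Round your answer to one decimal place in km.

-84.2 km east, -118.1 km north

Circle about each station: (x + 80.8)² + (y + 9.2)² = 108.95²; (x + 17.1)² + (y − 110.6)² = 238.34²; (x + 156.1)² + (y − 115.7)² = 244.61².
Subtracting the PFO equation from the TON and HOPS equations removes the quadratic terms:
127.4 x + 239.6 y = -39024.36
-150.6 x + 249.8 y = -16823.53
Solving the 2×2 system: x ≈ -84.2, y ≈ -118.1 km.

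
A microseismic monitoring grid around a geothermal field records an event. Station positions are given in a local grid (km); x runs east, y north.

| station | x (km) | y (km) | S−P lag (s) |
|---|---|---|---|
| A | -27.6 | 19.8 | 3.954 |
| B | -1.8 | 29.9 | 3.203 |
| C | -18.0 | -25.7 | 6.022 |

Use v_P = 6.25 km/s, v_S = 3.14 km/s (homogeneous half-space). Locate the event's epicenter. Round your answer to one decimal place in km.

-4.7 km east, 9.9 km north

Distance from S−P lag: d = Δt · v_P v_S / (v_P − v_S) = Δt · (6.25·3.14)/(6.25−3.14) ≈ 6.3103·Δt.
So d_A = 24.95, d_B = 20.21, d_C = 38.00 km.
Circle about each station: (x + 27.6)² + (y − 19.8)² = 24.95²; (x + 1.8)² + (y − 29.9)² = 20.21²; (x + 18.0)² + (y + 25.7)² = 38.00².
Subtracting pairs of circle equations eliminates x²+y² and gives linear equations (the radical axes):
51.6 x + 20.2 y = -42.49
19.2 x − 91.0 y = -990.81
Solving the 2×2 system: x ≈ -4.7, y ≈ 9.9 km.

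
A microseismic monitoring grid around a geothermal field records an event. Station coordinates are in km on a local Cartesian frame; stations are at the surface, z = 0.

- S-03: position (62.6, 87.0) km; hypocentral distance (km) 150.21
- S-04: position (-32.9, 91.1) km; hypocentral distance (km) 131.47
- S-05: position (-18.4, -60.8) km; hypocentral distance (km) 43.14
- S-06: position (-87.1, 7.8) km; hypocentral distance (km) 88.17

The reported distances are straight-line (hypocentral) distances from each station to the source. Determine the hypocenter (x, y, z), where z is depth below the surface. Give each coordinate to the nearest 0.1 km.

Each station gives a sphere (x−x_i)² + (y−y_i)² + z² = d_i² (stations at z=0).
Subtracting the S-03 sphere from S-04 and S-05: z² cancels, leaving linear equations in x and y:
-191.0 x + 8.2 y = 3172.54
-162.0 x − 295.6 y = 13249.42
Solving: x ≈ -18.108, y ≈ -34.898 km (keep extra digits for the depth step; rounded: -18.1, -34.9).
Then from the S-03 sphere: z² = 150.21² − (x − 62.6)² − (y − 87.0)² with x = -18.108, y = -34.898, so z ≈ 34.498 ≈ 34.5 km.

x ≈ -18.1 km, y ≈ -34.9 km, depth ≈ 34.5 km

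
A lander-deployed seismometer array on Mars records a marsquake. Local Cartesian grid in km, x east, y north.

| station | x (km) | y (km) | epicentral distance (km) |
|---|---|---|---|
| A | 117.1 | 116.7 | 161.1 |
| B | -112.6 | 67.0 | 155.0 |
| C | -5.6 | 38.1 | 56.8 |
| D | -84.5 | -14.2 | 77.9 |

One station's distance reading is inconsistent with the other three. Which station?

Solve using three stations at a time. Using A, B, C (subtract circle equations pairwise → linear system) gives (x, y) ≈ (20.6, -12.3).
Distances from that point to each station vs reported:
  A: calculated 161.1 vs reported 161.1 → residual 0.0 km
  B: calculated 155.0 vs reported 155.0 → residual 0.0 km
  C: calculated 56.8 vs reported 56.8 → residual 0.0 km
  D: calculated 105.1 vs reported 77.9 → residual 27.2 km
A, B, C are mutually consistent (residuals ≈ 0); D is off by 27.2 km.

D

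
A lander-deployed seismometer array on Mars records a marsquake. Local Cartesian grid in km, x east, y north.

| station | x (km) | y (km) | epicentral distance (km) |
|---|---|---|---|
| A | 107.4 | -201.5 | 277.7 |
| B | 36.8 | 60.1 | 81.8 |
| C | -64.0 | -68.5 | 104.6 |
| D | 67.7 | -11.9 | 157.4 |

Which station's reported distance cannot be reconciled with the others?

D

Solve using three stations at a time. Using A, B, C (subtract circle equations pairwise → linear system) gives (x, y) ≈ (-40.6, 33.5).
Distances from that point to each station vs reported:
  A: calculated 277.7 vs reported 277.7 → residual 0.0 km
  B: calculated 81.9 vs reported 81.8 → residual 0.1 km
  C: calculated 104.6 vs reported 104.6 → residual 0.0 km
  D: calculated 117.4 vs reported 157.4 → residual 40.0 km
A, B, C are mutually consistent (residuals ≈ 0); D is off by 40.0 km.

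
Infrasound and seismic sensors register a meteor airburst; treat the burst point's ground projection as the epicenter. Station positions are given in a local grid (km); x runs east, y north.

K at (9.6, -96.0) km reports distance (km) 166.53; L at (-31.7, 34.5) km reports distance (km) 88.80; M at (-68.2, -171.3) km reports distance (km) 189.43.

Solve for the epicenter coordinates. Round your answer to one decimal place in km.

Circle about each station: (x − 9.6)² + (y + 96.0)² = 166.53²; (x + 31.7)² + (y − 34.5)² = 88.80²; (x + 68.2)² + (y + 171.3)² = 189.43².
Subtracting the K equation from the L and M equations removes the quadratic terms:
-82.6 x + 261.0 y = 12733.78
-155.6 x − 150.6 y = 16535.29
Solving the 2×2 system: x ≈ -117.5, y ≈ 11.6 km.

-117.5 km east, 11.6 km north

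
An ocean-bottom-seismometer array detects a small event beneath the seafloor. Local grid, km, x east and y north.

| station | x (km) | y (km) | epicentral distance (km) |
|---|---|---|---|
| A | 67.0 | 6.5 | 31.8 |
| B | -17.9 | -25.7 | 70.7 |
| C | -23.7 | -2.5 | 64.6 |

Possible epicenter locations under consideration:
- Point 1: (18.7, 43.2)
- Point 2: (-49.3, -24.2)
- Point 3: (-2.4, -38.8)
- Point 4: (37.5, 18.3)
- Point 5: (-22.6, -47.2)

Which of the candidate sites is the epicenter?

Point 4

For each candidate, compare |candidate − station| to the reported distance:
Point 1: residuals A 28.9, B 7.3, C 2.3 → max 28.9 km
Point 2: residuals A 88.5, B 39.3, C 31.0 → max 88.5 km
Point 3: residuals A 51.1, B 50.4, C 22.5 → max 51.1 km
Point 4: residuals A 0.0, B 0.0, C 0.0 → max 0.0 km
Point 5: residuals A 72.7, B 48.7, C 19.9 → max 72.7 km
Only Point 4 has all residuals ≈ 0.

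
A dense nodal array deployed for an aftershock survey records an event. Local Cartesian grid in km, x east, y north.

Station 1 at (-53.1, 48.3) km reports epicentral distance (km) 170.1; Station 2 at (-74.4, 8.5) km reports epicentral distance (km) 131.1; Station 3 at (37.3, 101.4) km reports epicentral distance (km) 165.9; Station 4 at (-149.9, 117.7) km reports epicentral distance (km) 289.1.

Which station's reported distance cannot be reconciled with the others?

Solve using three stations at a time. Using Station 1, Station 3, Station 4 (subtract circle equations pairwise → linear system) gives (x, y) ≈ (78.7, -59.3).
Distances from that point to each station vs reported:
  Station 1: calculated 170.2 vs reported 170.1 → residual 0.1 km
  Station 2: calculated 167.5 vs reported 131.1 → residual 36.4 km
  Station 3: calculated 166.0 vs reported 165.9 → residual 0.1 km
  Station 4: calculated 289.1 vs reported 289.1 → residual 0.0 km
Station 1, Station 3, Station 4 are mutually consistent (residuals ≈ 0); Station 2 is off by 36.4 km.

Station 2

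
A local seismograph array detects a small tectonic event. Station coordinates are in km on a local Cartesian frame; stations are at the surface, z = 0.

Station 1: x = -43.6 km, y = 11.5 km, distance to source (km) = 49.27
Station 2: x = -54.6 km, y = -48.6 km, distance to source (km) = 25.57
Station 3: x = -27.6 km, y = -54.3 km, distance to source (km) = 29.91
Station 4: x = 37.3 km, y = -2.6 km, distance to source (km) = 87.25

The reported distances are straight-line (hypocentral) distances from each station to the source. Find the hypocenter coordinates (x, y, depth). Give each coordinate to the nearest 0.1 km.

(-42.0, -34.6, 17.3)

Each station gives a sphere (x−x_i)² + (y−y_i)² + z² = d_i² (stations at z=0).
Subtracting the Station 1 sphere from Station 2 and Station 3: z² cancels, leaving linear equations in x and y:
-22.0 x − 120.2 y = 5083.62
32.0 x − 131.6 y = 3209.96
Solving: x ≈ -42.003, y ≈ -34.605 km (keep extra digits for the depth step; rounded: -42.0, -34.6).
Then from the Station 1 sphere: z² = 49.27² − (x + 43.6)² − (y − 11.5)² with x = -42.003, y = -34.605, so z ≈ 17.301 ≈ 17.3 km.
Check against Station 4 (with the unrounded solution): distance 87.25 ≈ 87.25 km. ✓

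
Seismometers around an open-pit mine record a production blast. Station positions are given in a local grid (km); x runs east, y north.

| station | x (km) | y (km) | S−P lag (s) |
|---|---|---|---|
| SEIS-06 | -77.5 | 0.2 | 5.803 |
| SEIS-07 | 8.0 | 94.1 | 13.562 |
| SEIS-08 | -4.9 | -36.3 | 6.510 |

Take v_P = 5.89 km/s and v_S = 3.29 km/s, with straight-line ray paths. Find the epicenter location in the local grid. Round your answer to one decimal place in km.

Distance from S−P lag: d = Δt · v_P v_S / (v_P − v_S) = Δt · (5.89·3.29)/(5.89−3.29) ≈ 7.4531·Δt.
So d_SEIS-06 = 43.25, d_SEIS-07 = 101.08, d_SEIS-08 = 48.52 km.
Circle about each station: (x + 77.5)² + (y − 0.2)² = 43.25²; (x − 8.0)² + (y − 94.1)² = 101.08²; (x + 4.9)² + (y + 36.3)² = 48.52².
Subtracting the SEIS-06 equation from the SEIS-07 and SEIS-08 equations removes the quadratic terms:
171.0 x + 187.8 y = -5434.08
145.2 x − 73.0 y = -5148.22
Solving the 2×2 system: x ≈ -34.3, y ≈ 2.3 km.

(-34.3, 2.3)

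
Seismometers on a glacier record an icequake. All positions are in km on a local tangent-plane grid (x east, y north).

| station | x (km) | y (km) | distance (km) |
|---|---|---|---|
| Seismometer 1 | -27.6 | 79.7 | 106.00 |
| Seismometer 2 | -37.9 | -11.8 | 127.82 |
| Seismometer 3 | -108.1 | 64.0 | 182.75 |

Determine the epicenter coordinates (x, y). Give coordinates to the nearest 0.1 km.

Circle about each station: (x + 27.6)² + (y − 79.7)² = 106.00²; (x + 37.9)² + (y + 11.8)² = 127.82²; (x + 108.1)² + (y − 64.0)² = 182.75².
Subtracting pairs of circle equations eliminates x²+y² and gives linear equations (the radical axes):
-20.6 x − 183.0 y = -10640.15
-161.0 x − 31.4 y = -13493.80
Solving the 2×2 system: x ≈ 74.1, y ≈ 49.8 km.

x ≈ 74.1 km, y ≈ 49.8 km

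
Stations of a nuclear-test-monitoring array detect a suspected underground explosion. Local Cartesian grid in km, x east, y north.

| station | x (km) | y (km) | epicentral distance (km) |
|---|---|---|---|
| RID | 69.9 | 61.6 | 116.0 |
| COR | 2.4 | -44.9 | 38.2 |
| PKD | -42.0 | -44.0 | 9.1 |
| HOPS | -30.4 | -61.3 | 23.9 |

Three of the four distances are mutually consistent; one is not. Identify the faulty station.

Solve using three stations at a time. Using COR, PKD, HOPS (subtract circle equations pairwise → linear system) gives (x, y) ≈ (-35.2, -37.8).
Distances from that point to each station vs reported:
  RID: calculated 144.7 vs reported 116.0 → residual 28.7 km
  COR: calculated 38.2 vs reported 38.2 → residual 0.0 km
  PKD: calculated 9.2 vs reported 9.1 → residual 0.1 km
  HOPS: calculated 23.9 vs reported 23.9 → residual 0.0 km
COR, PKD, HOPS are mutually consistent (residuals ≈ 0); RID is off by 28.7 km.

RID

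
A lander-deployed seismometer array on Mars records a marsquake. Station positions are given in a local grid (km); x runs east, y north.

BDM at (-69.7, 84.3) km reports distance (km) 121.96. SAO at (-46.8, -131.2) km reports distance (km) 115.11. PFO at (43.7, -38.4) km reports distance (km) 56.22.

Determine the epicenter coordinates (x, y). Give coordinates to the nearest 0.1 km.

Circle about each station: (x + 69.7)² + (y − 84.3)² = 121.96²; (x + 46.8)² + (y + 131.2)² = 115.11²; (x − 43.7)² + (y + 38.4)² = 56.22².
Subtracting the BDM equation from the SAO and PFO equations removes the quadratic terms:
45.8 x − 431.0 y = 9063.03
226.8 x − 245.4 y = 3133.22
Solving the 2×2 system: x ≈ -10.1, y ≈ -22.1 km.

x ≈ -10.1 km, y ≈ -22.1 km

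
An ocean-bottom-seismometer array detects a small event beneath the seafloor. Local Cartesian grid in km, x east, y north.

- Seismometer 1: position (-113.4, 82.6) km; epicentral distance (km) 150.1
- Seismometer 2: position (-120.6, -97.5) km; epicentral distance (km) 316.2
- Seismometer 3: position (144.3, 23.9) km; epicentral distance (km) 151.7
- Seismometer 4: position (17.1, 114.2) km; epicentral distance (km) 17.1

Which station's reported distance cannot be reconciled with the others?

Solve using three stations at a time. Using Seismometer 1, Seismometer 3, Seismometer 4 (subtract circle equations pairwise → linear system) gives (x, y) ≈ (30.7, 124.5).
Distances from that point to each station vs reported:
  Seismometer 1: calculated 150.1 vs reported 150.1 → residual 0.0 km
  Seismometer 2: calculated 268.7 vs reported 316.2 → residual 47.5 km
  Seismometer 3: calculated 151.7 vs reported 151.7 → residual 0.0 km
  Seismometer 4: calculated 17.1 vs reported 17.1 → residual 0.0 km
Seismometer 1, Seismometer 3, Seismometer 4 are mutually consistent (residuals ≈ 0); Seismometer 2 is off by 47.5 km.

Seismometer 2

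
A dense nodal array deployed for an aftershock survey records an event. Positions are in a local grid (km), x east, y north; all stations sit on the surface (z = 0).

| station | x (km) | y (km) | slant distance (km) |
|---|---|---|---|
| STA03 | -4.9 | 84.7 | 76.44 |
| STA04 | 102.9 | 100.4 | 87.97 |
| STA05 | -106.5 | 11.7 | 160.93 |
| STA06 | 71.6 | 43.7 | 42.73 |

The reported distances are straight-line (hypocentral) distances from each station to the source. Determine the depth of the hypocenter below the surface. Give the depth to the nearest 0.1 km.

Each station gives a sphere (x−x_i)² + (y−y_i)² + z² = d_i² (stations at z=0).
Subtracting the STA03 sphere from STA04 and STA05: z² cancels, leaving linear equations in x and y:
215.6 x + 31.4 y = 11574.82
-203.2 x − 146.0 y = -15774.35
Solving: x ≈ 47.599, y ≈ 41.795 km (keep extra digits for the depth step; rounded: 47.6, 41.8).
Then from the STA03 sphere: z² = 76.44² − (x + 4.9)² − (y − 84.7)² with x = 47.599, y = 41.795, so z ≈ 35.300 ≈ 35.3 km.

35.3 km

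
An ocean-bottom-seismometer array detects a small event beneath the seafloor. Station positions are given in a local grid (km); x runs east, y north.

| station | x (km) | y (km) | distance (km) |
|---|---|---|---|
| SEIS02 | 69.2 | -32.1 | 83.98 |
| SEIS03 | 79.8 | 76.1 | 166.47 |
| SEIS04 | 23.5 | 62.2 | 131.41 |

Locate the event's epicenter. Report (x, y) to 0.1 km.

Circle about each station: (x − 69.2)² + (y + 32.1)² = 83.98²; (x − 79.8)² + (y − 76.1)² = 166.47²; (x − 23.5)² + (y − 62.2)² = 131.41².
Subtracting the SEIS02 equation from the SEIS03 and SEIS04 equations removes the quadratic terms:
21.2 x + 216.4 y = -14319.42
-91.4 x + 188.6 y = -11613.91
Solving the 2×2 system: x ≈ -7.9, y ≈ -65.4 km.

x ≈ -7.9 km, y ≈ -65.4 km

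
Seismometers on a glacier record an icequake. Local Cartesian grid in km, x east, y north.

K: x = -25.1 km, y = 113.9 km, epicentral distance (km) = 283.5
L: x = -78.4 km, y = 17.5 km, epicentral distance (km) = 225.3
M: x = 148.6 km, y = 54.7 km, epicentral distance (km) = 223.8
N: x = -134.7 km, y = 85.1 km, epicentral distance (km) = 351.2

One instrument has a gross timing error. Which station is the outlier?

N

Solve using three stations at a time. Using K, L, M (subtract circle equations pairwise → linear system) gives (x, y) ≈ (67.7, -154.0).
Distances from that point to each station vs reported:
  K: calculated 283.5 vs reported 283.5 → residual 0.0 km
  L: calculated 225.3 vs reported 225.3 → residual 0.0 km
  M: calculated 223.8 vs reported 223.8 → residual 0.0 km
  N: calculated 313.2 vs reported 351.2 → residual 38.0 km
K, L, M are mutually consistent (residuals ≈ 0); N is off by 38.0 km.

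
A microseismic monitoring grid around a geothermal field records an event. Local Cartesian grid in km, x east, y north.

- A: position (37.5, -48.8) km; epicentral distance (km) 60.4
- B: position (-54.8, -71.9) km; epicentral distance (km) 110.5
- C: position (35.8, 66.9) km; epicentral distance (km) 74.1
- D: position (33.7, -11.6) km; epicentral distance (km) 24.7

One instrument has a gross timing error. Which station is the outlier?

Solve using three stations at a time. Using A, B, D (subtract circle equations pairwise → linear system) gives (x, y) ≈ (20.4, 9.1).
Distances from that point to each station vs reported:
  A: calculated 60.4 vs reported 60.4 → residual 0.0 km
  B: calculated 110.5 vs reported 110.5 → residual 0.0 km
  C: calculated 59.8 vs reported 74.1 → residual 14.3 km
  D: calculated 24.6 vs reported 24.7 → residual 0.1 km
A, B, D are mutually consistent (residuals ≈ 0); C is off by 14.3 km.

C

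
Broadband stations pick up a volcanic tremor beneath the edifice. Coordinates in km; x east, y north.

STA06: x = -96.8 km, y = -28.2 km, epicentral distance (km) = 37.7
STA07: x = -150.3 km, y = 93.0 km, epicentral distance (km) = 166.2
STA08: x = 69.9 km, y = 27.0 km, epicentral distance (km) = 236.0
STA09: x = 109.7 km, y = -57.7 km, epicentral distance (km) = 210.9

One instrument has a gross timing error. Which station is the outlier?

Solve using three stations at a time. Using STA06, STA07, STA09 (subtract circle equations pairwise → linear system) gives (x, y) ≈ (-101.1, -65.8).
Distances from that point to each station vs reported:
  STA06: calculated 37.8 vs reported 37.7 → residual 0.1 km
  STA07: calculated 166.2 vs reported 166.2 → residual 0.0 km
  STA08: calculated 194.5 vs reported 236.0 → residual 41.5 km
  STA09: calculated 210.9 vs reported 210.9 → residual 0.0 km
STA06, STA07, STA09 are mutually consistent (residuals ≈ 0); STA08 is off by 41.5 km.

STA08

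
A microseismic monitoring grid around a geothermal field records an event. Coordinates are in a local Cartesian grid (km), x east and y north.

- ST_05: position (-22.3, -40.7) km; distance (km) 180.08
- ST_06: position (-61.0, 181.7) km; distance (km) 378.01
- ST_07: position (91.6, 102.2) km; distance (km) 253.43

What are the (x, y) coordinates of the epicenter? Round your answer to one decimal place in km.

(121.2, -149.5)

Circle about each station: (x + 22.3)² + (y + 40.7)² = 180.08²; (x + 61.0)² + (y − 181.7)² = 378.01²; (x − 91.6)² + (y − 102.2)² = 253.43².
Subtracting the ST_05 equation from the ST_06 and ST_07 equations removes the quadratic terms:
-77.4 x + 444.8 y = -75880.64
227.8 x + 285.8 y = -15116.34
Solving the 2×2 system: x ≈ 121.2, y ≈ -149.5 km.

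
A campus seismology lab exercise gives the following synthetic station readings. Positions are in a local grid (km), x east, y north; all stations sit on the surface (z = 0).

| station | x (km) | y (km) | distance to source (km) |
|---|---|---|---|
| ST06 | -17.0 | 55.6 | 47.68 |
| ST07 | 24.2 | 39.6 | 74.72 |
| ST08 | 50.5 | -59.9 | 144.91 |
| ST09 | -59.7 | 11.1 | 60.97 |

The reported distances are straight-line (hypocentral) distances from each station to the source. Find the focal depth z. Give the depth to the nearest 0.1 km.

Each station gives a sphere (x−x_i)² + (y−y_i)² + z² = d_i² (stations at z=0).
Subtracting the ST06 sphere from ST07 and ST08: z² cancels, leaving linear equations in x and y:
82.4 x − 32.0 y = -4536.26
135.0 x − 231.0 y = -15967.63
Solving: x ≈ -36.489, y ≈ 47.799 km (keep extra digits for the depth step; rounded: -36.5, 47.8).
Then from the ST06 sphere: z² = 47.68² − (x + 17.0)² − (y − 55.6)² with x = -36.489, y = 47.799, so z ≈ 42.810 ≈ 42.8 km.

42.8 km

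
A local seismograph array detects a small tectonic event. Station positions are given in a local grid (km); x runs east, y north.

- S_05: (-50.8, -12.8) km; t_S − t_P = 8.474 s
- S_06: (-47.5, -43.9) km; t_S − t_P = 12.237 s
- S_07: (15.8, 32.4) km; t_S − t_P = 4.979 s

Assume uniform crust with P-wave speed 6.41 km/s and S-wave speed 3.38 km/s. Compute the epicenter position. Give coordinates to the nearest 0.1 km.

Distance from S−P lag: d = Δt · v_P v_S / (v_P − v_S) = Δt · (6.41·3.38)/(6.41−3.38) ≈ 7.1504·Δt.
So d_S_05 = 60.59, d_S_06 = 87.50, d_S_07 = 35.60 km.
Circle about each station: (x + 50.8)² + (y + 12.8)² = 60.59²; (x + 47.5)² + (y + 43.9)² = 87.50²; (x − 15.8)² + (y − 32.4)² = 35.60².
Subtracting the S_05 equation from the S_06 and S_07 equations removes the quadratic terms:
6.6 x − 62.2 y = -2546.12
133.2 x + 90.4 y = 958.71
Solving the 2×2 system: x ≈ -19.2, y ≈ 38.9 km.

(-19.2, 38.9)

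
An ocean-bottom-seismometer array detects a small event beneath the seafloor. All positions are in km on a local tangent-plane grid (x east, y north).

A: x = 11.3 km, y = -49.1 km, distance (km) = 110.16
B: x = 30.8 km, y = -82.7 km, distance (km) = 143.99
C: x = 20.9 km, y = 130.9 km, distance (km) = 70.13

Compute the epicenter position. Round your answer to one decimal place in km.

(18.9, 60.8)

Circle about each station: (x − 11.3)² + (y + 49.1)² = 110.16²; (x − 30.8)² + (y + 82.7)² = 143.99²; (x − 20.9)² + (y − 130.9)² = 70.13².
Subtracting pairs of circle equations eliminates x²+y² and gives linear equations (the radical axes):
39.0 x − 67.2 y = -3348.46
19.2 x + 360.0 y = 22250.13
Solving the 2×2 system: x ≈ 18.9, y ≈ 60.8 km.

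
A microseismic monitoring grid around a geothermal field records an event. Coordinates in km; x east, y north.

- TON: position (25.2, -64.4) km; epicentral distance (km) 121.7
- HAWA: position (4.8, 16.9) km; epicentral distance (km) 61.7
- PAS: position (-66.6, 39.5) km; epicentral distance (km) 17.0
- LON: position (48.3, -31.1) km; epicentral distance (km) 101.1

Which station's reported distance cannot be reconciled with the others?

Solve using three stations at a time. Using TON, HAWA, PAS (subtract circle equations pairwise → linear system) gives (x, y) ≈ (-56.2, 26.1).
Distances from that point to each station vs reported:
  TON: calculated 121.7 vs reported 121.7 → residual 0.0 km
  HAWA: calculated 61.7 vs reported 61.7 → residual 0.0 km
  PAS: calculated 17.0 vs reported 17.0 → residual 0.0 km
  LON: calculated 119.1 vs reported 101.1 → residual 18.0 km
TON, HAWA, PAS are mutually consistent (residuals ≈ 0); LON is off by 18.0 km.

LON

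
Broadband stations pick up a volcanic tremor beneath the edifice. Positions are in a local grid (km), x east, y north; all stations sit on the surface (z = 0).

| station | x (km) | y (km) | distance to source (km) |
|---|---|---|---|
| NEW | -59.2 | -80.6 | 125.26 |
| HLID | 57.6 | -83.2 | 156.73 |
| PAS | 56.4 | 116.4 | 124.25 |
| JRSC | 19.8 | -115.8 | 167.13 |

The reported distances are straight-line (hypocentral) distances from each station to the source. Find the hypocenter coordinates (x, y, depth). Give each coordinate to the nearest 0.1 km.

Each station gives a sphere (x−x_i)² + (y−y_i)² + z² = d_i² (stations at z=0).
Subtracting the NEW sphere from HLID and PAS: z² cancels, leaving linear equations in x and y:
233.6 x − 5.2 y = -8635.23
231.2 x + 394.0 y = 6980.93
Solving: x ≈ -36.100, y ≈ 38.902 km (keep extra digits for the depth step; rounded: -36.1, 38.9).
Then from the NEW sphere: z² = 125.26² − (x + 59.2)² − (y + 80.6)² with x = -36.100, y = 38.902, so z ≈ 29.593 ≈ 29.6 km.
Check against JRSC (with the unrounded solution): distance 167.13 ≈ 167.13 km. ✓

(-36.1, 38.9, 29.6)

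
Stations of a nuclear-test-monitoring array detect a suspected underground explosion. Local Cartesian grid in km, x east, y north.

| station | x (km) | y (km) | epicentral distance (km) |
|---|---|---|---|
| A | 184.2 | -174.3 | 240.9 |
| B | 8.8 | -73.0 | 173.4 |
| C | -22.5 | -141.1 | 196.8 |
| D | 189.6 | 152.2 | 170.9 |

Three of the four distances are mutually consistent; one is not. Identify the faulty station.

B

Solve using three stations at a time. Using A, C, D (subtract circle equations pairwise → linear system) gives (x, y) ≈ (65.1, 35.1).
Distances from that point to each station vs reported:
  A: calculated 240.9 vs reported 240.9 → residual 0.0 km
  B: calculated 121.9 vs reported 173.4 → residual 51.5 km
  C: calculated 196.8 vs reported 196.8 → residual 0.0 km
  D: calculated 170.9 vs reported 170.9 → residual 0.0 km
A, C, D are mutually consistent (residuals ≈ 0); B is off by 51.5 km.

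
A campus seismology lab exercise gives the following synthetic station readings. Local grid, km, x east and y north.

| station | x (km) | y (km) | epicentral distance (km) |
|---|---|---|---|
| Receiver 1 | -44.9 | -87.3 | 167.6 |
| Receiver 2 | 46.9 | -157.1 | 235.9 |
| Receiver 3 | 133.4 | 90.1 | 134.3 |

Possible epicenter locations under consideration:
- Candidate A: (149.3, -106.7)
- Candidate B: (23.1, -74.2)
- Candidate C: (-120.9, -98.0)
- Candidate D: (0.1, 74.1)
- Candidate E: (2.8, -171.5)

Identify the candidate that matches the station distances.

For each candidate, compare |candidate − station| to the reported distance:
Candidate A: residuals Receiver 1 27.6, Receiver 2 121.8, Receiver 3 63.1 → max 121.8 km
Candidate B: residuals Receiver 1 98.3, Receiver 2 149.7, Receiver 3 63.6 → max 149.7 km
Candidate C: residuals Receiver 1 90.9, Receiver 2 58.0, Receiver 3 182.0 → max 182.0 km
Candidate D: residuals Receiver 1 0.0, Receiver 2 0.0, Receiver 3 0.0 → max 0.0 km
Candidate E: residuals Receiver 1 70.8, Receiver 2 189.5, Receiver 3 158.1 → max 189.5 km
Only Candidate D has all residuals ≈ 0.

Candidate D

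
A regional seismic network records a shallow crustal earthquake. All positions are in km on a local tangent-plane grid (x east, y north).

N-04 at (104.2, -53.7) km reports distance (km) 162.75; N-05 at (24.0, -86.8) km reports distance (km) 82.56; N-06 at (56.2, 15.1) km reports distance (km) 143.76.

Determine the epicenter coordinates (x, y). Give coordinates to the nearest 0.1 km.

-57.4 km east, -73.0 km north

Circle about each station: (x − 104.2)² + (y + 53.7)² = 162.75²; (x − 24.0)² + (y + 86.8)² = 82.56²; (x − 56.2)² + (y − 15.1)² = 143.76².
Subtracting the N-04 equation from the N-05 and N-06 equations removes the quadratic terms:
-160.4 x − 66.2 y = 14040.32
-96.0 x + 137.6 y = -4534.26
Solving the 2×2 system: x ≈ -57.4, y ≈ -73.0 km.
Check against N-04 (with the unrounded x, y): √((x − 104.2)²+(y + 53.7)²) = 162.75 ≈ 162.75 km. ✓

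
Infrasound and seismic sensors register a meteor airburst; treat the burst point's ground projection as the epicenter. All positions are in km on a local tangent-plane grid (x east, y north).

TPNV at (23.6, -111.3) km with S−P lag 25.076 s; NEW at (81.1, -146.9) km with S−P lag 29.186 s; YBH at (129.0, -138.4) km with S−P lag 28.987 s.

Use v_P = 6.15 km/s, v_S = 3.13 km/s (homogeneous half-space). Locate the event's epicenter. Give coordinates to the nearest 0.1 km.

77.7 km east, 39.1 km north

Distance from S−P lag: d = Δt · v_P v_S / (v_P − v_S) = Δt · (6.15·3.13)/(6.15−3.13) ≈ 6.3740·Δt.
So d_TPNV = 159.83, d_NEW = 186.03, d_YBH = 184.76 km.
Circle about each station: (x − 23.6)² + (y + 111.3)² = 159.83²; (x − 81.1)² + (y + 146.9)² = 186.03²; (x − 129.0)² + (y + 138.4)² = 184.76².
Subtracting the TPNV equation from the NEW and YBH equations removes the quadratic terms:
115.0 x − 71.2 y = 6150.64
210.8 x − 54.2 y = 14260.28
Solving the 2×2 system: x ≈ 77.7, y ≈ 39.1 km.
Check against TPNV (with the unrounded x, y): √((x − 23.6)²+(y + 111.3)²) = 159.86 ≈ 159.83 km. ✓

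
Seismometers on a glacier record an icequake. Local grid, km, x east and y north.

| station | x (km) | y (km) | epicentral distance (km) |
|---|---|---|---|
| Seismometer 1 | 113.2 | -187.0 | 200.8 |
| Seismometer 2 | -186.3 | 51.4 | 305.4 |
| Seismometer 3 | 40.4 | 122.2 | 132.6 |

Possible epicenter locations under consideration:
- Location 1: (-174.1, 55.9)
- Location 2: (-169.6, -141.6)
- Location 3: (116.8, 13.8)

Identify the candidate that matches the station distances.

Location 3

For each candidate, compare |candidate − station| to the reported distance:
Location 1: residuals Seismometer 1 175.4, Seismometer 2 292.4, Seismometer 3 91.9 → max 292.4 km
Location 2: residuals Seismometer 1 85.6, Seismometer 2 111.7, Seismometer 3 204.6 → max 204.6 km
Location 3: residuals Seismometer 1 0.0, Seismometer 2 0.0, Seismometer 3 0.0 → max 0.0 km
Only Location 3 has all residuals ≈ 0.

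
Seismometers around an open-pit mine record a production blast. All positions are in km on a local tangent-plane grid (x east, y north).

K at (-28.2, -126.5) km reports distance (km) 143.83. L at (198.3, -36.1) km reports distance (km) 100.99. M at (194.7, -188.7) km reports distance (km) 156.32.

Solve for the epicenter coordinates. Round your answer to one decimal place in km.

Circle about each station: (x + 28.2)² + (y + 126.5)² = 143.83²; (x − 198.3)² + (y + 36.1)² = 100.99²; (x − 194.7)² + (y + 188.7)² = 156.32².
Subtracting pairs of circle equations eliminates x²+y² and gives linear equations (the radical axes):
453.0 x + 180.8 y = 34316.70
445.8 x − 124.4 y = 52969.42
Solving the 2×2 system: x ≈ 101.1, y ≈ -63.5 km.

(101.1, -63.5)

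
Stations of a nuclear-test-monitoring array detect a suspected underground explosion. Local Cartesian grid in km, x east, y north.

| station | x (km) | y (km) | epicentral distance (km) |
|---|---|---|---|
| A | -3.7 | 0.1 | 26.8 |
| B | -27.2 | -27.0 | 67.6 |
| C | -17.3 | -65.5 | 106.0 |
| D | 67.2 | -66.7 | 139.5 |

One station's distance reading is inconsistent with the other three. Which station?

A

Solve using three stations at a time. Using B, C, D (subtract circle equations pairwise → linear system) gives (x, y) ≈ (-22.2, 40.3).
Distances from that point to each station vs reported:
  A: calculated 44.3 vs reported 26.8 → residual 17.5 km
  B: calculated 67.5 vs reported 67.6 → residual 0.1 km
  C: calculated 106.0 vs reported 106.0 → residual 0.0 km
  D: calculated 139.5 vs reported 139.5 → residual 0.0 km
B, C, D are mutually consistent (residuals ≈ 0); A is off by 17.5 km.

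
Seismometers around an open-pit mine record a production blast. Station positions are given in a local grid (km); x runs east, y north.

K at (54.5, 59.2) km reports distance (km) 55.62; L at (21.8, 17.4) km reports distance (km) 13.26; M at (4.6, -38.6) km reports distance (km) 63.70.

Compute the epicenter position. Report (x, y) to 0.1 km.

(10.8, 24.8)

Circle about each station: (x − 54.5)² + (y − 59.2)² = 55.62²; (x − 21.8)² + (y − 17.4)² = 13.26²; (x − 4.6)² + (y + 38.6)² = 63.70².
Subtracting the K equation from the L and M equations removes the quadratic terms:
-65.4 x − 83.6 y = -2779.13
-99.8 x − 195.6 y = -5927.88
Solving the 2×2 system: x ≈ 10.8, y ≈ 24.8 km.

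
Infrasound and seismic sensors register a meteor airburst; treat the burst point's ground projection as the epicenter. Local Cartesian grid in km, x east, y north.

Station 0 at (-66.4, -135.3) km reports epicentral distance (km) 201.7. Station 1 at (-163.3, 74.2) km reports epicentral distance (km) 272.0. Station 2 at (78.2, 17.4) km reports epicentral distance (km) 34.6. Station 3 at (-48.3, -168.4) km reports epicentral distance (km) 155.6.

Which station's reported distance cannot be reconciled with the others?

Solve using three stations at a time. Using Station 0, Station 1, Station 2 (subtract circle equations pairwise → linear system) gives (x, y) ≈ (94.2, -13.3).
Distances from that point to each station vs reported:
  Station 0: calculated 201.7 vs reported 201.7 → residual 0.0 km
  Station 1: calculated 272.0 vs reported 272.0 → residual 0.0 km
  Station 2: calculated 34.7 vs reported 34.6 → residual 0.1 km
  Station 3: calculated 210.6 vs reported 155.6 → residual 55.0 km
Station 0, Station 1, Station 2 are mutually consistent (residuals ≈ 0); Station 3 is off by 55.0 km.

Station 3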